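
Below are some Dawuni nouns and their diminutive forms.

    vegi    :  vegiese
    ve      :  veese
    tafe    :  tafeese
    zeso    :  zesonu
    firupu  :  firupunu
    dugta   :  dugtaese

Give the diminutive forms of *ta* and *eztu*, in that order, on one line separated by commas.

The pattern is rounding harmony: -nu when the last vowel of the stem is a rounded vowel (*zeso*, *firupu*); -ese when the last vowel of the stem is an unrounded vowel (*vegi*, *ve*, *tafe*, *dugta*).
*ta* — last vowel /a/ (an unrounded vowel) → -ese → *taese*.
*eztu* — last vowel /u/ (a rounded vowel) → -nu → *eztunu*.

taese, eztunu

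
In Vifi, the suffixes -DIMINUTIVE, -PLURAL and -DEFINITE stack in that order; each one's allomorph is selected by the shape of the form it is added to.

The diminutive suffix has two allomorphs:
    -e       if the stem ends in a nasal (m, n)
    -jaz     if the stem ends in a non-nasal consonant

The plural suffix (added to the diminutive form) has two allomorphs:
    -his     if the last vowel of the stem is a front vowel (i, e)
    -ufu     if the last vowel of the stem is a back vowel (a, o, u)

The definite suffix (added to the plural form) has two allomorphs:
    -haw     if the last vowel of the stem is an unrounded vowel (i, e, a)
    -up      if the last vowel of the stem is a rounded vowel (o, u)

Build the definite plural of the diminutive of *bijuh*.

bijuhjazufuup

The final consonant of *bijuh* is /h/, which is non-nasal, so the diminutive suffix is -jaz, giving *bijuhjaz*.
Since the last vowel of the diminutive form *bijuhjaz* is /a/ (a back vowel), it takes -ufu, giving *bijuhjazufu*.
The plural form *bijuhjazufu*: last vowel = /u/, a rounded vowel → -up → *bijuhjazufuup*.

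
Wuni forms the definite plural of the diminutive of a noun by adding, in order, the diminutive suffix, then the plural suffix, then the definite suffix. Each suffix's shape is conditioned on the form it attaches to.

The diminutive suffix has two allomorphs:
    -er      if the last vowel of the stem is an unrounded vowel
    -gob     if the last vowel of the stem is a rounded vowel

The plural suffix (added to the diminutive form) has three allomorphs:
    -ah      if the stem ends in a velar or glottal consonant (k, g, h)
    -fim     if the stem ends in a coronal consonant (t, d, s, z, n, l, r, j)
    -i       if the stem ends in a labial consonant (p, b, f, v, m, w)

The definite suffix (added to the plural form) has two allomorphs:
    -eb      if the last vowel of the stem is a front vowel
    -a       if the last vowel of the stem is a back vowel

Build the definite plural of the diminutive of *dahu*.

*dahu* — last vowel /u/ (a rounded vowel) → -gob → *dahugob*.
Since the final consonant of the diminutive form *dahugob* is /b/ (labial), it takes -i, giving *dahugobi*.
Since the last vowel of the plural form *dahugobi* is /i/ (a front vowel), it takes -eb, giving *dahugobieb*.

dahugobieb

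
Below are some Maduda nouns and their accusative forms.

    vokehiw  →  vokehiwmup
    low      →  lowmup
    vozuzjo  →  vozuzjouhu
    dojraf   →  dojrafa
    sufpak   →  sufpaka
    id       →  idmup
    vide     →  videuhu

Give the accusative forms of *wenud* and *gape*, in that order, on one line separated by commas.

The alternation tracks the final sound of the stem — -a when the stem ends in a voiceless consonant (*dojraf*, *sufpak*); -mup when the stem ends in a voiced consonant (*vokehiw*, *low*, *id*); -uhu when the stem ends in a vowel (*vozuzjo*, *vide*).
Since the final sound of *wenud* is /d/ (a voiced consonant), it takes -mup, giving *wenudmup*.
Since the final sound of *gape* is /e/ (a vowel), it takes -uhu, giving *gapeuhu*.

wenudmup, gapeuhu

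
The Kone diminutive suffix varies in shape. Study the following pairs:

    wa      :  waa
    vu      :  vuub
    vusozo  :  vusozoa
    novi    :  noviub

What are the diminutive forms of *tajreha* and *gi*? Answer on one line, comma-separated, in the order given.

tajrehaa, giub

The pattern is height harmony: -ub when the last vowel of the stem is a high vowel (*vu*, *novi*); -a when the last vowel of the stem is a non-high vowel (*wa*, *vusozo*).
*tajreha* — last vowel /a/ (a non-high vowel) → -a → *tajrehaa*.
*gi* — last vowel /i/ (a high vowel) → -ub → *giub*.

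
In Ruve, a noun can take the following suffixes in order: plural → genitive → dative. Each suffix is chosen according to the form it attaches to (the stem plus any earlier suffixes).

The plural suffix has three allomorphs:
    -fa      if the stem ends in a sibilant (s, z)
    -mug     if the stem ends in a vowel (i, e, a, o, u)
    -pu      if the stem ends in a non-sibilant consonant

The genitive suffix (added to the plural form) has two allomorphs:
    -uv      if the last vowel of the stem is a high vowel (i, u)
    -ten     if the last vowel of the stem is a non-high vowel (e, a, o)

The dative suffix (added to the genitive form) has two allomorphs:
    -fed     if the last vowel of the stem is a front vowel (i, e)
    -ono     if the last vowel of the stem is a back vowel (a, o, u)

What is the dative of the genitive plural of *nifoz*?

nifozfatenfed

The final sound of *nifoz* is /z/, which is a sibilant, so the plural suffix is -fa, giving *nifozfa*.
The plural form *nifozfa*: last vowel = /a/, a non-high vowel → -ten → *nifozfaten*.
The genitive form *nifozfaten*: last vowel = /e/, a front vowel → -fed → *nifozfatenfed*.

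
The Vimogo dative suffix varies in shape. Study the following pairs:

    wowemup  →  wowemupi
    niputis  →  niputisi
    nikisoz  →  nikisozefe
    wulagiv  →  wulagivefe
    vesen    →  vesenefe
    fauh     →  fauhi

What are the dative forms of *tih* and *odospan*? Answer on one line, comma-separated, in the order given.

tihi, odospanefe

The suffix is conditioned by the final consonant: -i when the stem ends in a voiceless consonant (*wowemup*, *niputis*, *fauh*); -efe when the stem ends in a voiced consonant (*nikisoz*, *wulagiv*, *vesen*).
*tih*: final consonant = /h/, voiceless → -i → *tihi*.
*odospan*: final consonant = /n/, voiced → -efe → *odospanefe*.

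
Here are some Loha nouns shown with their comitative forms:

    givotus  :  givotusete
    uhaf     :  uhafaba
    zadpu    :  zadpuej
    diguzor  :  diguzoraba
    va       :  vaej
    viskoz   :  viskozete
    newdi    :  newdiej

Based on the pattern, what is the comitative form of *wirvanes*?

wirvanesete

The alternation tracks the final sound of the stem — -ete when the stem ends in a sibilant (*givotus*, *viskoz*); -aba when the stem ends in a non-sibilant consonant (*uhaf*, *diguzor*); -ej when the stem ends in a vowel (*zadpu*, *va*, *newdi*).
Since the final sound of *wirvanes* is /s/ (a sibilant), it takes -ete, giving *wirvanesete*.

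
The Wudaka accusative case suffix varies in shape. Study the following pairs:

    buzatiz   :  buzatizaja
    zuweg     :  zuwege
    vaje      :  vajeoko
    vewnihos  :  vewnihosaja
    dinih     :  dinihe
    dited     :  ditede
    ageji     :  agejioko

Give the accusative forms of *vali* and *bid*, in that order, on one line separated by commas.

Looking at the final sound of each stem: -aja when the stem ends in a sibilant (*buzatiz*, *vewnihos*); -e when the stem ends in a non-sibilant consonant (*zuweg*, *dinih*, *dited*); -oko when the stem ends in a vowel (*vaje*, *ageji*).
The final sound of *vali* is /i/, which is a vowel, so the suffix is -oko, giving *valioko*.
*bid*: final sound = /d/, a non-sibilant consonant → -e → *bide*.

valioko, bide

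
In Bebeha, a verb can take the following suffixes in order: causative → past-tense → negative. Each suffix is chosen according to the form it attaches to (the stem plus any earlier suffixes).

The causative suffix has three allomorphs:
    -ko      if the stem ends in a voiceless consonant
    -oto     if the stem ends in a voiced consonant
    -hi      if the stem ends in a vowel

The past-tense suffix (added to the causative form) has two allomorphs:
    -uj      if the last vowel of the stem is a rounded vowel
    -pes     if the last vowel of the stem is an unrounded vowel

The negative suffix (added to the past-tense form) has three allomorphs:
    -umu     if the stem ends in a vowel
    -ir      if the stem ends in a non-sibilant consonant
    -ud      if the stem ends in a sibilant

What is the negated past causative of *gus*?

*gus* — final sound /s/ (a voiceless consonant) → -ko → *gusko*.
The causative form *gusko* — last vowel /o/ (a rounded vowel) → -uj → *guskouj*.
The final sound of the past-tense form *guskouj* is /j/, which is a non-sibilant consonant, so the negative suffix is -ir, giving *guskoujir*.

guskoujir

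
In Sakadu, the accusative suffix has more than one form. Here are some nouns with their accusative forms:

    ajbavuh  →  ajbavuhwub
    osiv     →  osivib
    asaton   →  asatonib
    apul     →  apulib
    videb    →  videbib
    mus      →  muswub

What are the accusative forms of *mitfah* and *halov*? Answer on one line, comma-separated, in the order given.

The alternation tracks the final consonant of the stem — -wub when the stem ends in a voiceless consonant (*ajbavuh*, *mus*); -ib when the stem ends in a voiced consonant (*osiv*, *asaton*, *apul*, *videb*).
Since the final consonant of *mitfah* is /h/ (voiceless), it takes -wub, giving *mitfahwub*.
The final consonant of *halov* is /v/, which is voiced, so the suffix is -ib, giving *halovib*.

mitfahwub, halovib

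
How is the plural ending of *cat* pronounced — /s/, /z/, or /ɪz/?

/s/

The stem *cat* ends in a voiceless non-sibilant consonant.
The plural suffix surfaces as /ɪz/ after sibilants, /s/ after other voiceless consonants, and /z/ after other voiced sounds.
So the plural -s on *cat* is pronounced /s/.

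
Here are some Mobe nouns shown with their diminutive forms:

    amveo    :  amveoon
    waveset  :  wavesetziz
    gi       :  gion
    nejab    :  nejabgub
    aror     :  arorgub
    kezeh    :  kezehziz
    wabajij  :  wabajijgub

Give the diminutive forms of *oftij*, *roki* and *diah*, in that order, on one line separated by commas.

The alternation tracks the final sound of the stem — -ziz when the stem ends in a voiceless consonant (*waveset*, *kezeh*); -gub when the stem ends in a voiced consonant (*nejab*, *aror*, *wabajij*); -on when the stem ends in a vowel (*amveo*, *gi*).
Since the final sound of *oftij* is /j/ (a voiced consonant), it takes -gub, giving *oftijgub*.
*roki* — final sound /i/ (a vowel) → -on → *rokion*.
*diah* — final sound /h/ (a voiceless consonant) → -ziz → *diahziz*.

oftijgub, rokion, diahziz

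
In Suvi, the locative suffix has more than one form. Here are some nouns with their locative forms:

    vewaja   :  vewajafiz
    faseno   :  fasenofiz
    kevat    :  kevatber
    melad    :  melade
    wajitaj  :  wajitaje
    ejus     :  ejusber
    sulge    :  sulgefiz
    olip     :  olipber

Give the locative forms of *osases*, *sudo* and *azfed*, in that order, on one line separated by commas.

osasesber, sudofiz, azfede

The pattern is voicing of the final sound: -ber when the stem ends in a voiceless consonant (*kevat*, *ejus*, *olip*); -e when the stem ends in a voiced consonant (*melad*, *wajitaj*); -fiz when the stem ends in a vowel (*vewaja*, *faseno*, *sulge*).
The final sound of *osases* is /s/, which is a voiceless consonant, so the suffix is -ber, giving *osasesber*.
*sudo* — final sound /o/ (a vowel) → -fiz → *sudofiz*.
*azfed* — final sound /d/ (a voiced consonant) → -e → *azfede*.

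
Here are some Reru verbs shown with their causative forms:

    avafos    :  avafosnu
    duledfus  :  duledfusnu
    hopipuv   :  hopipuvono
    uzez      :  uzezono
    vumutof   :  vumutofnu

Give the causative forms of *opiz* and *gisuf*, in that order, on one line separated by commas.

opizono, gisufnu

The pattern is voicing of the final consonant: -nu when the stem ends in a voiceless consonant (*avafos*, *duledfus*, *vumutof*); -ono when the stem ends in a voiced consonant (*hopipuv*, *uzez*).
Since the final consonant of *opiz* is /z/ (voiced), it takes -ono, giving *opizono*.
*gisuf* — final consonant /f/ (voiceless) → -nu → *gisufnu*.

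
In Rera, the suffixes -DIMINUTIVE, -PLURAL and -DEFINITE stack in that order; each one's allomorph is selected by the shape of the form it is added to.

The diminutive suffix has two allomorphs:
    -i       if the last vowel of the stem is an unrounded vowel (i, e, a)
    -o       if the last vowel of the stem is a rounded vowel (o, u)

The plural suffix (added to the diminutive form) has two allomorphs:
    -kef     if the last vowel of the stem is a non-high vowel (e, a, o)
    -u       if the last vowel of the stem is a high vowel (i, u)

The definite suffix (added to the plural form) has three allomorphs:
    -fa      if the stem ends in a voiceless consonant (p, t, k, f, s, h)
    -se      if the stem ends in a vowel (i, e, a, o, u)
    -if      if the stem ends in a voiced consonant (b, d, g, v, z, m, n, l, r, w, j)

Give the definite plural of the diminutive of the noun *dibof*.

Since the last vowel of *dibof* is /o/ (a rounded vowel), it takes -o, giving *dibofo*.
Since the last vowel of the diminutive form *dibofo* is /o/ (a non-high vowel), it takes -kef, giving *dibofokef*.
The plural form *dibofokef* — final sound /f/ (a voiceless consonant) → -fa → *dibofokeffa*.

dibofokeffa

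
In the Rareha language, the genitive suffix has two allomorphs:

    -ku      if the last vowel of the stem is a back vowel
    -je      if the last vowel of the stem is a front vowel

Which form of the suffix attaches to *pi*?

-je

*pi* — last vowel /i/ (a front vowel) → -je.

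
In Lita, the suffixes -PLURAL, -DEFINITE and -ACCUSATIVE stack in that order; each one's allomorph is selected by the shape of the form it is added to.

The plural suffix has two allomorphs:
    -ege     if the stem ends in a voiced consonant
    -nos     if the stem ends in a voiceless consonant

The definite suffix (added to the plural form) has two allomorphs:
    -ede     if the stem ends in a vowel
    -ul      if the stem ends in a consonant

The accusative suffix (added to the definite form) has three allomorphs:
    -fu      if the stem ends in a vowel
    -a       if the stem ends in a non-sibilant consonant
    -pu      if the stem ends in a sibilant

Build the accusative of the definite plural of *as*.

asnosula

*as* — final consonant /s/ (voiceless) → -nos → *asnos*.
The plural form *asnos* — final sound /s/ (a consonant) → -ul → *asnosul*.
The definite form *asnosul* — final sound /l/ (a non-sibilant consonant) → -a → *asnosula*.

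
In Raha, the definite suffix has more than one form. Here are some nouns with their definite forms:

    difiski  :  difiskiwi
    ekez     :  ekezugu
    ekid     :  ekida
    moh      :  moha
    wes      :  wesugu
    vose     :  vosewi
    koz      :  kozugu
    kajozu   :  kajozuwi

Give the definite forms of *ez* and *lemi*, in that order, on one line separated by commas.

ezugu, lemiwi

The alternation tracks the final sound of the stem — -ugu when the stem ends in a sibilant (*ekez*, *wes*, *koz*); -a when the stem ends in a non-sibilant consonant (*ekid*, *moh*); -wi when the stem ends in a vowel (*difiski*, *vose*, *kajozu*).
The final sound of *ez* is /z/, which is a sibilant, so the suffix is -ugu, giving *ezugu*.
*lemi*: final sound = /i/, a vowel → -wi → *lemiwi*.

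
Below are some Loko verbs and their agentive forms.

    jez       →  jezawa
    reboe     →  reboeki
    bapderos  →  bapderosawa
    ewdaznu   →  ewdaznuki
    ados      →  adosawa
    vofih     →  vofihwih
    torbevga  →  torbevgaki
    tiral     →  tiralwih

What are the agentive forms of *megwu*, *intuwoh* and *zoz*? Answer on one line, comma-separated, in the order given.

megwuki, intuwohwih, zozawa

The pattern is sibilance of the final sound: -awa when the stem ends in a sibilant (*jez*, *bapderos*, *ados*); -wih when the stem ends in a non-sibilant consonant (*vofih*, *tiral*); -ki when the stem ends in a vowel (*reboe*, *ewdaznu*, *torbevga*).
*megwu* — final sound /u/ (a vowel) → -ki → *megwuki*.
*intuwoh* — final sound /h/ (a non-sibilant consonant) → -wih → *intuwohwih*.
The final sound of *zoz* is /z/, which is a sibilant, so the suffix is -awa, giving *zozawa*.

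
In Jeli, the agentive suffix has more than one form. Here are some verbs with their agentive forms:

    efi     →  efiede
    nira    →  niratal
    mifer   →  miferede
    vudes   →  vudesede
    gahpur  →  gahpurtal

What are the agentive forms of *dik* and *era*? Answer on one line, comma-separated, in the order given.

Looking at the last vowel of each stem: -ede when the last vowel of the stem is a front vowel (*efi*, *mifer*, *vudes*); -tal when the last vowel of the stem is a back vowel (*nira*, *gahpur*).
The last vowel of *dik* is /i/, which is a front vowel, so the suffix is -ede, giving *dikede*.
*era* — last vowel /a/ (a back vowel) → -tal → *eratal*.

dikede, eratal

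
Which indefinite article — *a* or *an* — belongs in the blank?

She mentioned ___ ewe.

The indefinite article is chosen by the initial *sound* of the following word, not its spelling.
*ewe* begins with the sound /juː/ (pronounced /juː/) — a consonant sound.
So the article is *a*: She mentioned a ewe.

a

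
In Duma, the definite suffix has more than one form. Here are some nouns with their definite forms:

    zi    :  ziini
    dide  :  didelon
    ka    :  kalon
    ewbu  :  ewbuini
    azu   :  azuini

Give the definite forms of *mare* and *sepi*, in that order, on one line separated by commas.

marelon, sepiini

The alternation tracks the last vowel of the stem — -ini when the last vowel of the stem is a high vowel (*zi*, *ewbu*, *azu*); -lon when the last vowel of the stem is a non-high vowel (*dide*, *ka*).
*mare*: last vowel = /e/, a non-high vowel → -lon → *marelon*.
*sepi* — last vowel /i/ (a high vowel) → -ini → *sepiini*.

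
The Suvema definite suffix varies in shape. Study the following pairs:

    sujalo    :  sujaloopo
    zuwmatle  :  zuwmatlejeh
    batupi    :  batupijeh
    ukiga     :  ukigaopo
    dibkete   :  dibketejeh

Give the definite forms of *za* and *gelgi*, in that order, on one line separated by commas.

zaopo, gelgijeh

The suffix is conditioned by the last vowel: -jeh when the last vowel of the stem is a front vowel (*zuwmatle*, *batupi*, *dibkete*); -opo when the last vowel of the stem is a back vowel (*sujalo*, *ukiga*).
The last vowel of *za* is /a/, which is a back vowel, so the suffix is -opo, giving *zaopo*.
*gelgi* — last vowel /i/ (a front vowel) → -jeh → *gelgijeh*.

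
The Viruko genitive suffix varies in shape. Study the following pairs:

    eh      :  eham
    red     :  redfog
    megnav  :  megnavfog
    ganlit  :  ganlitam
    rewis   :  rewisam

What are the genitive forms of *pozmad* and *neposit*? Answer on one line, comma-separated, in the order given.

The suffix is conditioned by the final consonant: -am when the stem ends in a voiceless consonant (*eh*, *ganlit*, *rewis*); -fog when the stem ends in a voiced consonant (*red*, *megnav*).
*pozmad* — final consonant /d/ (voiced) → -fog → *pozmadfog*.
*neposit*: final consonant = /t/, voiceless → -am → *nepositam*.

pozmadfog, nepositam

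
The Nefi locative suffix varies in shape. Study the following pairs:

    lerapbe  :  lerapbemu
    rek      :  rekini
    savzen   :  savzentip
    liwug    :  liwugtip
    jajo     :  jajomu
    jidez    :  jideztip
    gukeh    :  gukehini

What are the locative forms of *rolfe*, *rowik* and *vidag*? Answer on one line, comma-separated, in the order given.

rolfemu, rowikini, vidagtip

The alternation tracks the final sound of the stem — -ini when the stem ends in a voiceless consonant (*rek*, *gukeh*); -tip when the stem ends in a voiced consonant (*savzen*, *liwug*, *jidez*); -mu when the stem ends in a vowel (*lerapbe*, *jajo*).
Since the final sound of *rolfe* is /e/ (a vowel), it takes -mu, giving *rolfemu*.
*rowik*: final sound = /k/, a voiceless consonant → -ini → *rowikini*.
The final sound of *vidag* is /g/, which is a voiced consonant, so the suffix is -tip, giving *vidagtip*.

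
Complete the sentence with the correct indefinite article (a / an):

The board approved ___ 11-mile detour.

an

The indefinite article is chosen by the initial *sound* of the following word, not its spelling.
The number *11* is spoken "eleven", beginning with /ɪˈlɛvən/ — a vowel sound.
So the article is *an*: The board approved an 11-mile detour.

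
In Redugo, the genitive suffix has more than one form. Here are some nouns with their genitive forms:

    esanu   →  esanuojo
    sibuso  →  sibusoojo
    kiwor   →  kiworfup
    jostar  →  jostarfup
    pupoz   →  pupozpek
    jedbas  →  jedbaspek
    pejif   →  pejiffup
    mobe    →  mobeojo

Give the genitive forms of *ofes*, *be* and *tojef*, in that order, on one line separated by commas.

The alternation tracks the final sound of the stem — -pek when the stem ends in a sibilant (*pupoz*, *jedbas*); -fup when the stem ends in a non-sibilant consonant (*kiwor*, *jostar*, *pejif*); -ojo when the stem ends in a vowel (*esanu*, *sibuso*, *mobe*).
*ofes*: final sound = /s/, a sibilant → -pek → *ofespek*.
Since the final sound of *be* is /e/ (a vowel), it takes -ojo, giving *beojo*.
*tojef* — final sound /f/ (a non-sibilant consonant) → -fup → *tojeffup*.

ofespek, beojo, tojeffup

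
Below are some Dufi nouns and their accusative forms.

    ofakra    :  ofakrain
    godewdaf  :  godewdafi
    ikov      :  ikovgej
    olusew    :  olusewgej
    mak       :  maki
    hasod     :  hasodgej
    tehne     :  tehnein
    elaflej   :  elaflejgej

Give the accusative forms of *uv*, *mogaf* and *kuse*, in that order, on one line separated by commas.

Looking at the final sound of each stem: -i when the stem ends in a voiceless consonant (*godewdaf*, *mak*); -gej when the stem ends in a voiced consonant (*ikov*, *olusew*, *hasod*, *elaflej*); -in when the stem ends in a vowel (*ofakra*, *tehne*).
*uv* — final sound /v/ (a voiced consonant) → -gej → *uvgej*.
The final sound of *mogaf* is /f/, which is a voiceless consonant, so the suffix is -i, giving *mogafi*.
*kuse*: final sound = /e/, a vowel → -in → *kusein*.

uvgej, mogafi, kusein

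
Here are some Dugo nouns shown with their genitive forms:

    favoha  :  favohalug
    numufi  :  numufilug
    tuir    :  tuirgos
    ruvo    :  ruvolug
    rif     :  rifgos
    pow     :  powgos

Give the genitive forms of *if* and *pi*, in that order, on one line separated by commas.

ifgos, pilug

Looking at the final sound of each stem: -gos when the stem ends in a consonant (*tuir*, *rif*, *pow*); -lug when the stem ends in a vowel (*favoha*, *numufi*, *ruvo*).
The final sound of *if* is /f/, which is a consonant, so the suffix is -gos, giving *ifgos*.
The final sound of *pi* is /i/, which is a vowel, so the suffix is -lug, giving *pilug*.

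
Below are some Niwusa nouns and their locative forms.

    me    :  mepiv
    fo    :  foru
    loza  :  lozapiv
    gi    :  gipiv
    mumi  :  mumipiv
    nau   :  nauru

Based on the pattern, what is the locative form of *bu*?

Looking at the last vowel of each stem: -ru when the last vowel of the stem is a rounded vowel (*fo*, *nau*); -piv when the last vowel of the stem is an unrounded vowel (*me*, *loza*, *gi*, *mumi*).
Since the last vowel of *bu* is /u/ (a rounded vowel), it takes -ru, giving *buru*.

buru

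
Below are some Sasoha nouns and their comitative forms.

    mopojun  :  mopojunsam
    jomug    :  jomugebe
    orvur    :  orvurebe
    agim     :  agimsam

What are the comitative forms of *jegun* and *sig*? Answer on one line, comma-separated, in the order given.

jegunsam, sigebe

The suffix is conditioned by the final consonant: -sam when the stem ends in a nasal (*mopojun*, *agim*); -ebe when the stem ends in a non-nasal consonant (*jomug*, *orvur*).
*jegun*: final consonant = /n/, a nasal → -sam → *jegunsam*.
The final consonant of *sig* is /g/, which is non-nasal, so the suffix is -ebe, giving *sigebe*.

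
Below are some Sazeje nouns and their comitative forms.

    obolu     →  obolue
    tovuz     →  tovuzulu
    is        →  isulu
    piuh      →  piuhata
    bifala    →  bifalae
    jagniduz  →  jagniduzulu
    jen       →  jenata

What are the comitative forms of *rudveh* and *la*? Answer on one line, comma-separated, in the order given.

rudvehata, lae

Looking at the final sound of each stem: -ulu when the stem ends in a sibilant (*tovuz*, *is*, *jagniduz*); -ata when the stem ends in a non-sibilant consonant (*piuh*, *jen*); -e when the stem ends in a vowel (*obolu*, *bifala*).
Since the final sound of *rudveh* is /h/ (a non-sibilant consonant), it takes -ata, giving *rudvehata*.
The final sound of *la* is /a/, which is a vowel, so the suffix is -e, giving *lae*.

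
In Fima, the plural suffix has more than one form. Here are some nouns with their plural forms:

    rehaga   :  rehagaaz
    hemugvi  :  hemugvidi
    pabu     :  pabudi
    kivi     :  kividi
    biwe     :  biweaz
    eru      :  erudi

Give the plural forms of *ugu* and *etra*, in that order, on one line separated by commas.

The suffix is conditioned by the last vowel: -di when the last vowel of the stem is a high vowel (*hemugvi*, *pabu*, *kivi*, *eru*); -az when the last vowel of the stem is a non-high vowel (*rehaga*, *biwe*).
*ugu*: last vowel = /u/, a high vowel → -di → *ugudi*.
The last vowel of *etra* is /a/, which is a non-high vowel, so the suffix is -az, giving *etraaz*.

ugudi, etraaz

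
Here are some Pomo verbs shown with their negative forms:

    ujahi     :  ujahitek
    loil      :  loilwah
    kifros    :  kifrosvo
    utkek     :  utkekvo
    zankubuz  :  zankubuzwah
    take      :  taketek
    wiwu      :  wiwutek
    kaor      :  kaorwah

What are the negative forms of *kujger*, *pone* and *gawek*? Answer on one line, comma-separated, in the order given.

kujgerwah, ponetek, gawekvo

Looking at the final sound of each stem: -vo when the stem ends in a voiceless consonant (*kifros*, *utkek*); -wah when the stem ends in a voiced consonant (*loil*, *zankubuz*, *kaor*); -tek when the stem ends in a vowel (*ujahi*, *take*, *wiwu*).
*kujger* — final sound /r/ (a voiced consonant) → -wah → *kujgerwah*.
*pone* — final sound /e/ (a vowel) → -tek → *ponetek*.
*gawek* — final sound /k/ (a voiceless consonant) → -vo → *gawekvo*.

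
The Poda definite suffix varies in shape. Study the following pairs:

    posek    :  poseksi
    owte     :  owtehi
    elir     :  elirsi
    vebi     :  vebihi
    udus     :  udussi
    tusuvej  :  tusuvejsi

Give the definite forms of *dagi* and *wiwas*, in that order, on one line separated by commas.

The alternation tracks the final sound of the stem — -si when the stem ends in a consonant (*posek*, *elir*, *udus*, *tusuvej*); -hi when the stem ends in a vowel (*owte*, *vebi*).
*dagi* — final sound /i/ (a vowel) → -hi → *dagihi*.
The final sound of *wiwas* is /s/, which is a consonant, so the suffix is -si, giving *wiwassi*.

dagihi, wiwassi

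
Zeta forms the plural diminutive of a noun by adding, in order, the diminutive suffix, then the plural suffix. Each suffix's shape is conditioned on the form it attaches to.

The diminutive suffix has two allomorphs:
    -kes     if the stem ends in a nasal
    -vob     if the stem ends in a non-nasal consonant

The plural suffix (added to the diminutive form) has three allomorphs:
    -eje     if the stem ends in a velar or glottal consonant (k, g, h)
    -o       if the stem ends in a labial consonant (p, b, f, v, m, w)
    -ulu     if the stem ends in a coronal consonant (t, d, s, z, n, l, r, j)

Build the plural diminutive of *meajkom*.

meajkomkesulu

*meajkom*: final consonant = /m/, a nasal → -kes → *meajkomkes*.
The final consonant of the diminutive form *meajkomkes* is /s/, which is coronal, so the plural suffix is -ulu, giving *meajkomkesulu*.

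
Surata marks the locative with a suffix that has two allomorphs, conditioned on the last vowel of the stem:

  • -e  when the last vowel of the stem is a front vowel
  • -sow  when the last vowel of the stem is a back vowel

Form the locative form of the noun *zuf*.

*zuf* — last vowel /u/ (a back vowel) → -sow → *zufsow*.

zufsow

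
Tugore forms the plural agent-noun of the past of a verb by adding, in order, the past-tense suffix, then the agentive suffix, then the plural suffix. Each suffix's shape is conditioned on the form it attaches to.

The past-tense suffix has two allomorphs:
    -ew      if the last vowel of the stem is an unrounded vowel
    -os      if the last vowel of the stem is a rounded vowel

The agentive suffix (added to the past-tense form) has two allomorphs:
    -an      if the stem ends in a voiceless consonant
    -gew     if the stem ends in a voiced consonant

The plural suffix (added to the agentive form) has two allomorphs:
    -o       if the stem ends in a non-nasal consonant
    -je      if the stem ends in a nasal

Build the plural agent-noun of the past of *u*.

The last vowel of *u* is /u/, which is a rounded vowel, so the past-tense suffix is -os, giving *uos*.
Since the final consonant of the past-tense form *uos* is /s/ (voiceless), it takes -an, giving *uosan*.
Since the final consonant of the agentive form *uosan* is /n/ (a nasal), it takes -je, giving *uosanje*.

uosanje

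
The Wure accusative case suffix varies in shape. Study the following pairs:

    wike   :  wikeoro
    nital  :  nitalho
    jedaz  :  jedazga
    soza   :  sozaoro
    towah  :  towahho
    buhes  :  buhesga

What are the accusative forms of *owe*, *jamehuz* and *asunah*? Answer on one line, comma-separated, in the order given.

The suffix is conditioned by the final sound: -ga when the stem ends in a sibilant (*jedaz*, *buhes*); -ho when the stem ends in a non-sibilant consonant (*nital*, *towah*); -oro when the stem ends in a vowel (*wike*, *soza*).
Since the final sound of *owe* is /e/ (a vowel), it takes -oro, giving *oweoro*.
*jamehuz* — final sound /z/ (a sibilant) → -ga → *jamehuzga*.
*asunah*: final sound = /h/, a non-sibilant consonant → -ho → *asunahho*.

oweoro, jamehuzga, asunahho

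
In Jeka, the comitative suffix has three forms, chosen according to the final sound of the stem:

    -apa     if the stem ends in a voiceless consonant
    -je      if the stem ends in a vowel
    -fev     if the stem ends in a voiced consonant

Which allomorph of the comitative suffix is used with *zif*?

-apa

*zif*: final sound = /f/, a voiceless consonant → -apa.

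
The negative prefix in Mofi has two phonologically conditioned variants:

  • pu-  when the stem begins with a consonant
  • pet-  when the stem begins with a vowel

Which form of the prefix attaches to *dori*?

*dori* — first sound /d/ (a consonant) → pu-.

pu-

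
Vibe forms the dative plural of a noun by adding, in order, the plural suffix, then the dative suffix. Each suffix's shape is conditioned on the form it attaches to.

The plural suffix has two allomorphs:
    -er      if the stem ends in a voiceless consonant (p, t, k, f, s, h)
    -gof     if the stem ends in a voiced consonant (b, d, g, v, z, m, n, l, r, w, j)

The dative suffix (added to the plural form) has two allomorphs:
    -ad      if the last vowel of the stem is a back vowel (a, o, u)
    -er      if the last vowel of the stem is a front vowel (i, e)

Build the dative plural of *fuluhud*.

fuluhudgofad

Since the final consonant of *fuluhud* is /d/ (voiced), it takes -gof, giving *fuluhudgof*.
The last vowel of the plural form *fuluhudgof* is /o/, which is a back vowel, so the dative suffix is -ad, giving *fuluhudgofad*.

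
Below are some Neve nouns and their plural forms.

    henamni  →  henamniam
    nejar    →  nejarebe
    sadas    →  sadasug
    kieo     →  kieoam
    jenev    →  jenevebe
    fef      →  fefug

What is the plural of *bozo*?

The alternation tracks the final sound of the stem — -ug when the stem ends in a voiceless consonant (*sadas*, *fef*); -ebe when the stem ends in a voiced consonant (*nejar*, *jenev*); -am when the stem ends in a vowel (*henamni*, *kieo*).
The final sound of *bozo* is /o/, which is a vowel, so the suffix is -am, giving *bozoam*.

bozoam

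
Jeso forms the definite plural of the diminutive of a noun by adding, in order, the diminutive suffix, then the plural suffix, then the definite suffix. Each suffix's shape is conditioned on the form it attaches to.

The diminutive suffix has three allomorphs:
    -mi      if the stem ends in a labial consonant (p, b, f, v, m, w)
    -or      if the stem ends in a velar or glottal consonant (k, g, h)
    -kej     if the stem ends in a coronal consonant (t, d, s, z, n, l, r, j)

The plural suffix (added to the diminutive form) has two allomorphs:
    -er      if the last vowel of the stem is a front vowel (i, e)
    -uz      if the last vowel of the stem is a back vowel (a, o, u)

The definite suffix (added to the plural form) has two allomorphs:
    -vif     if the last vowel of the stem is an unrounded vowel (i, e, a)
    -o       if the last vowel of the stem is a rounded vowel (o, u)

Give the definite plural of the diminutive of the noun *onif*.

onifmiervif

The final consonant of *onif* is /f/, which is labial, so the diminutive suffix is -mi, giving *onifmi*.
The diminutive form *onifmi*: last vowel = /i/, a front vowel → -er → *onifmier*.
The plural form *onifmier*: last vowel = /e/, an unrounded vowel → -vif → *onifmiervif*.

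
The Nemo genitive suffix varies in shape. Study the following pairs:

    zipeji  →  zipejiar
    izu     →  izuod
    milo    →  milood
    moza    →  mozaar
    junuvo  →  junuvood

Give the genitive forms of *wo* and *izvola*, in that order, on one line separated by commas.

wood, izvolaar

The suffix is conditioned by the last vowel: -od when the last vowel of the stem is a rounded vowel (*izu*, *milo*, *junuvo*); -ar when the last vowel of the stem is an unrounded vowel (*zipeji*, *moza*).
*wo*: last vowel = /o/, a rounded vowel → -od → *wood*.
The last vowel of *izvola* is /a/, which is an unrounded vowel, so the suffix is -ar, giving *izvolaar*.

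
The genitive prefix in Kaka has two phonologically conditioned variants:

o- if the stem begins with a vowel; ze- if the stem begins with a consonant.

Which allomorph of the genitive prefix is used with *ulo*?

Since the first sound of *ulo* is /u/ (a vowel), it takes o-.

o-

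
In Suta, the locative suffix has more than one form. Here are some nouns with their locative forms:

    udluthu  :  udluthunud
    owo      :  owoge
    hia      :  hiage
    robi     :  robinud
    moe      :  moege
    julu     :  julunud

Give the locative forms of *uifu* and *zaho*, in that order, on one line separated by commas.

The suffix is conditioned by the last vowel: -nud when the last vowel of the stem is a high vowel (*udluthu*, *robi*, *julu*); -ge when the last vowel of the stem is a non-high vowel (*owo*, *hia*, *moe*).
*uifu* — last vowel /u/ (a high vowel) → -nud → *uifunud*.
The last vowel of *zaho* is /o/, which is a non-high vowel, so the suffix is -ge, giving *zahoge*.

uifunud, zahoge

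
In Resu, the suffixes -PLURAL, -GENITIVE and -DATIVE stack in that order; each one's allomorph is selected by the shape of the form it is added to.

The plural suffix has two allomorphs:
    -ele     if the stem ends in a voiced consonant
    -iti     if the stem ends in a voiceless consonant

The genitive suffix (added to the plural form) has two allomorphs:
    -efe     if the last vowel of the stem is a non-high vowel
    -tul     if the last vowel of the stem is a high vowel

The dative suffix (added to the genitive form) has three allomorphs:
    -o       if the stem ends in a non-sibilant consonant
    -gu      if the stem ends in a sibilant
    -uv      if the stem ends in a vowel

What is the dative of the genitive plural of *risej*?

risejeleefeuv

Since the final consonant of *risej* is /j/ (voiced), it takes -ele, giving *risejele*.
The last vowel of the plural form *risejele* is /e/, which is a non-high vowel, so the genitive suffix is -efe, giving *risejeleefe*.
The genitive form *risejeleefe* — final sound /e/ (a vowel) → -uv → *risejeleefeuv*.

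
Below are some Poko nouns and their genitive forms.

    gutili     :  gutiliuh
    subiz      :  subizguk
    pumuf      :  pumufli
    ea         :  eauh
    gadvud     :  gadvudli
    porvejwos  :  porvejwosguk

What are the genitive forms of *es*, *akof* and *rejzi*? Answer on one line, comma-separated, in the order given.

The alternation tracks the final sound of the stem — -guk when the stem ends in a sibilant (*subiz*, *porvejwos*); -li when the stem ends in a non-sibilant consonant (*pumuf*, *gadvud*); -uh when the stem ends in a vowel (*gutili*, *ea*).
*es*: final sound = /s/, a sibilant → -guk → *esguk*.
The final sound of *akof* is /f/, which is a non-sibilant consonant, so the suffix is -li, giving *akofli*.
*rejzi* — final sound /i/ (a vowel) → -uh → *rejziuh*.

esguk, akofli, rejziuh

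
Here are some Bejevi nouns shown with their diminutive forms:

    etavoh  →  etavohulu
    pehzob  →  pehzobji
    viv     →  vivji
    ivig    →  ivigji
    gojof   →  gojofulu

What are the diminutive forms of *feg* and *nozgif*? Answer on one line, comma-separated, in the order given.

fegji, nozgifulu

The alternation tracks the final consonant of the stem — -ulu when the stem ends in a voiceless consonant (*etavoh*, *gojof*); -ji when the stem ends in a voiced consonant (*pehzob*, *viv*, *ivig*).
*feg*: final consonant = /g/, voiced → -ji → *fegji*.
Since the final consonant of *nozgif* is /f/ (voiceless), it takes -ulu, giving *nozgifulu*.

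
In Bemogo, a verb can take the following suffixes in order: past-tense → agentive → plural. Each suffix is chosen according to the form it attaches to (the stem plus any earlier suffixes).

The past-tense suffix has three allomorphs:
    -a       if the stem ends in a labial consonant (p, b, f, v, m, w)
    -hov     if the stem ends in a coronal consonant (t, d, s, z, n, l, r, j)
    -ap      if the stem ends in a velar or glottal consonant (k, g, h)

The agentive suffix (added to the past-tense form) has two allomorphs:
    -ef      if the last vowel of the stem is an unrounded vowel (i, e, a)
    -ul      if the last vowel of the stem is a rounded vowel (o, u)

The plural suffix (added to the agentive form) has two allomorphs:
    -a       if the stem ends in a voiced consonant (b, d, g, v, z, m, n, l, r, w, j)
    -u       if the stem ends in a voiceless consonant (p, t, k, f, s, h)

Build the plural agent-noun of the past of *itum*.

itumaefu

Since the final consonant of *itum* is /m/ (labial), it takes -a, giving *ituma*.
The past-tense form *ituma*: last vowel = /a/, an unrounded vowel → -ef → *itumaef*.
The final consonant of the agentive form *itumaef* is /f/, which is voiceless, so the plural suffix is -u, giving *itumaefu*.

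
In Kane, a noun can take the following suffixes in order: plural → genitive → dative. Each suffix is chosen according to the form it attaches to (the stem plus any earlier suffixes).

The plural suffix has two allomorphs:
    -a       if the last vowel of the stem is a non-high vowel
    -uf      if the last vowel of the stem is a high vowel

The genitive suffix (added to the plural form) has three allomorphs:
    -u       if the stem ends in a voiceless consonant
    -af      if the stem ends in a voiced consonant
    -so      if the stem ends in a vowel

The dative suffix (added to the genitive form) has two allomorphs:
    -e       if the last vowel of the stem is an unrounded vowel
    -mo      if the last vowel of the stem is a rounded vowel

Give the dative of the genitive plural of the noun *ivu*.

The last vowel of *ivu* is /u/, which is a high vowel, so the plural suffix is -uf, giving *ivuuf*.
Since the final sound of the plural form *ivuuf* is /f/ (a voiceless consonant), it takes -u, giving *ivuufu*.
The last vowel of the genitive form *ivuufu* is /u/, which is a rounded vowel, so the dative suffix is -mo, giving *ivuufumo*.

ivuufumo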